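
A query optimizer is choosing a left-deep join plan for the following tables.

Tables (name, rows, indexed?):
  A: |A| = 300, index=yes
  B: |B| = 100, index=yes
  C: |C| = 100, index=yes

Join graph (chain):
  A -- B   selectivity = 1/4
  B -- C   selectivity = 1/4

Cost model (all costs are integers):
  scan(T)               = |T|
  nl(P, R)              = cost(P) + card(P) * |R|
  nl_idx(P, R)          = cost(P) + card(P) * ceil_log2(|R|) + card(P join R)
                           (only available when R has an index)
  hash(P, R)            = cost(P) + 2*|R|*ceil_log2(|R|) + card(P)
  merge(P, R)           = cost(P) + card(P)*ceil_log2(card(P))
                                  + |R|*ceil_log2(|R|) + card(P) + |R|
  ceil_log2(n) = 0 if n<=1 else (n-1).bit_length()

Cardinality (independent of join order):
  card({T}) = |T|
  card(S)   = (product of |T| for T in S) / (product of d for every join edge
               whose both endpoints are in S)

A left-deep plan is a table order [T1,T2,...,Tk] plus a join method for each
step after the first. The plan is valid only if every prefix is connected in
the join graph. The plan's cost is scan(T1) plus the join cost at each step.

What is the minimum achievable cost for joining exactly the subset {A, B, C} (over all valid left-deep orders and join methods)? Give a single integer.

9500

Selinger DP over subsets of {A,B,C}:
  {A}: scan cost=300, card=300
  {B}: scan cost=100, card=100
  {C}: scan cost=100, card=100
  {AB}: card=7500; try (B,hash)→2000, (A,merge)→3900, (B,merge)→4100, (A,hash)→5600, (A,nl_idx)→8500, (B,nl_idx)→9900 …(+2); best=2000 via (B,hash)
  {BC}: card=2500; try (C,hash)→1600, (B,hash)→1600, (C,merge)→1700, (B,merge)→1700, (C,nl_idx)→3300, (B,nl_idx)→3300 …(+2); best=1600 via (C,hash)
  {ABC}: card=187500; try (A,hash)→9500, (C,hash)→10900, (A,merge)→37100, (C,merge)→107800, (A,nl_idx)→211600, (C,nl_idx)→242000 …(+2); best=9500 via (A,hash)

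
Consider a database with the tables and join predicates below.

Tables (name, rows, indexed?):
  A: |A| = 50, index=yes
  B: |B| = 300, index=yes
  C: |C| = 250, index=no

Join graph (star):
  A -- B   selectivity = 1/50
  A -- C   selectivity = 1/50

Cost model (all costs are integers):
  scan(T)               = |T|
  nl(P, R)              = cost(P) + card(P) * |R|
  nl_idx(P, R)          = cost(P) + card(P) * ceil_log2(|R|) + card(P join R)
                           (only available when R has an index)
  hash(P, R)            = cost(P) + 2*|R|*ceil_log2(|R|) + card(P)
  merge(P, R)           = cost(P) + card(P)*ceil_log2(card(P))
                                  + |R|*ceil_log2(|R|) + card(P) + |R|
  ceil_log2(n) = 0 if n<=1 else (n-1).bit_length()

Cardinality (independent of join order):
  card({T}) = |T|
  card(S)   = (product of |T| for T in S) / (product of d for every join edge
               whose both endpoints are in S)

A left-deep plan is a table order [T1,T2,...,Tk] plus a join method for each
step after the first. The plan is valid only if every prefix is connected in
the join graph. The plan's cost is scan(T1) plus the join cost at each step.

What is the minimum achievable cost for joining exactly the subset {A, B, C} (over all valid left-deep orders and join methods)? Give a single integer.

Selinger DP over subsets of {A,B,C}:
  {A}: scan cost=50, card=50
  {B}: scan cost=300, card=300
  {C}: scan cost=250, card=250
  {AB}: card=300; try (B,nl_idx)→800, (A,hash)→1200, (A,nl_idx)→2400, (B,merge)→3400, (A,merge)→3650, (B,hash)→5500 …(+2); best=800 via (B,nl_idx)
  {AC}: card=250; try (A,hash)→1100, (A,nl_idx)→2000, (C,merge)→2650, (A,merge)→2850, (C,hash)→4100, (C,nl)→12550 …(+1); best=1100 via (A,hash)
  {ABC}: card=1500; try (B,nl_idx)→4850, (C,hash)→5100, (C,merge)→6050, (B,merge)→6350, (B,hash)→6750, (C,nl)→75800 …(+1); best=4850 via (B,nl_idx)

4850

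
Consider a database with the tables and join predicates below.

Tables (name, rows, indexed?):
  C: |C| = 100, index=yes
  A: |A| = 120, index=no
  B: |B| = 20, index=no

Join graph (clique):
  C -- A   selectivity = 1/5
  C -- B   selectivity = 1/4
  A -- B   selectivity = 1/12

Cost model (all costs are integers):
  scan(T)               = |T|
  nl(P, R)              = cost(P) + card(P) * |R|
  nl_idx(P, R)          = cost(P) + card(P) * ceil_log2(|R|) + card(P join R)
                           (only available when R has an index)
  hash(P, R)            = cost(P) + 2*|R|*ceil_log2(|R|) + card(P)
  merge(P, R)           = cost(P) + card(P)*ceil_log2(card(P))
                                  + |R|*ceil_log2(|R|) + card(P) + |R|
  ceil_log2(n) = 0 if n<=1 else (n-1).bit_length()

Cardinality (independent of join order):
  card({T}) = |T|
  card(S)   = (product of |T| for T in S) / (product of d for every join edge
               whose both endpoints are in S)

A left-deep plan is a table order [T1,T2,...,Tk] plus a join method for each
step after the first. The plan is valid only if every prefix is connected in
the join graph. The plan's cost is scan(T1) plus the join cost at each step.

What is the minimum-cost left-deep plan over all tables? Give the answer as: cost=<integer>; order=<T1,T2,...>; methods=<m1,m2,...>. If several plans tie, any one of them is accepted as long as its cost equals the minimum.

Selinger DP (subsets sized 1..n):
  {C}: scan cost=100, card=100
  {A}: scan cost=120, card=120
  {B}: scan cost=20, card=20
  {AC}: card=2400; try (C,hash)→1640, (A,merge)→1860, (C,merge)→1880, (A,hash)→1880, (C,nl_idx)→3360, (A,nl)→12100 …(+1); best=1640 via (C,hash)
  {BC}: card=500; try (B,hash)→400, (C,nl_idx)→660, (C,merge)→940, (B,merge)→1020, (C,hash)→1440, (C,nl)→2020 …(+1); best=400 via (B,hash)
  {AB}: card=200; try (B,hash)→440, (A,merge)→1100, (B,merge)→1200, (A,hash)→1720, (A,nl)→2420, (B,nl)→2520; best=440 via (B,hash)
  {ABC}: card=1000; try (C,hash)→2040, (A,hash)→2580, (C,nl_idx)→2840, (C,merge)→3040, (B,hash)→4240, (A,merge)→6360 …(+4); best=2040 via (C,hash)

cost=2040; order=A,B,C; methods=hash,hash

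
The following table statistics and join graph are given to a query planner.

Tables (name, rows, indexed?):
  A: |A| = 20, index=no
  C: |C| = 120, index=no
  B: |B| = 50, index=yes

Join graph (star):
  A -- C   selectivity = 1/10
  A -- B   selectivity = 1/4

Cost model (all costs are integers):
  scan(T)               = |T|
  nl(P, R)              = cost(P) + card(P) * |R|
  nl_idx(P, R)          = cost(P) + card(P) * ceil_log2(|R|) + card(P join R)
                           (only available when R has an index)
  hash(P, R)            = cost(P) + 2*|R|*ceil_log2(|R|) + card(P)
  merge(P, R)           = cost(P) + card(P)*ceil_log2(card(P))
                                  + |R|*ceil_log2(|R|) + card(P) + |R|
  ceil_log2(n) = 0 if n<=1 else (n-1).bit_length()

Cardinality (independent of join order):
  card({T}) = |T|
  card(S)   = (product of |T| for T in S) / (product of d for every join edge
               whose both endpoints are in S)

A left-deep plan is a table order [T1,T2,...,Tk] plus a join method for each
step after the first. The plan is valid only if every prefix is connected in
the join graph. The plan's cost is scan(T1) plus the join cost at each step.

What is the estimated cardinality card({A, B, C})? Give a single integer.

Tables in S: A(20), B(50), C(120)
Edges inside S: A-C(d=10), A-B(d=4)
numerator = 20 * 50 * 120 = 120000
denominator = 10 * 4 = 40
card(S) = 120000 / 40 = 3000

3000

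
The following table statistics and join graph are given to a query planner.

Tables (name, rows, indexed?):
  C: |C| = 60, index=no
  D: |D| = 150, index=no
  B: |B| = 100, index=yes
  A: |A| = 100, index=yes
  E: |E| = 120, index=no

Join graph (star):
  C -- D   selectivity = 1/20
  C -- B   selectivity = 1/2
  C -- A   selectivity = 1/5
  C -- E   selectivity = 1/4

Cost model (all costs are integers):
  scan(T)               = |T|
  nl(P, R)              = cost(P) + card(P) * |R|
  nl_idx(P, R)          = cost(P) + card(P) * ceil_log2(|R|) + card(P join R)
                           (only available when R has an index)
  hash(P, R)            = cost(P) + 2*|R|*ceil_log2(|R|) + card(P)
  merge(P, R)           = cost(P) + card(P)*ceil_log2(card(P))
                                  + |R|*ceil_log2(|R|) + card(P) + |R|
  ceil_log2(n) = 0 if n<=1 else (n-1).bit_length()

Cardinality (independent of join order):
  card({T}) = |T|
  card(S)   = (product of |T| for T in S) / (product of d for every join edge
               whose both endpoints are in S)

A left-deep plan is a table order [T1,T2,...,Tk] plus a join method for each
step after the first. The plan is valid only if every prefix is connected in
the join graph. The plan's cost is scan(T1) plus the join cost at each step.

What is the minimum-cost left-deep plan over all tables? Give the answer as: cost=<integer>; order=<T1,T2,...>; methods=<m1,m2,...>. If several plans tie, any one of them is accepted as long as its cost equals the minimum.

Selinger DP (subsets sized 1..n):
  {C}: scan cost=60, card=60
  {D}: scan cost=150, card=150
  {B}: scan cost=100, card=100
  {A}: scan cost=100, card=100
  {E}: scan cost=120, card=120
  {CD}: card=450; try (C,hash)→1020, (D,merge)→1830, (C,merge)→1920, (D,hash)→2520, (D,nl)→9060, (C,nl)→9150; best=1020 via (C,hash)
  {BC}: card=3000; try (C,hash)→920, (B,merge)→1280, (C,merge)→1320, (B,hash)→1520, (B,nl_idx)→3480, (B,nl)→6060 …(+1); best=920 via (C,hash)
  {AC}: card=1200; try (C,hash)→920, (A,merge)→1280, (C,merge)→1320, (A,hash)→1520, (A,nl_idx)→1680, (A,nl)→6060 …(+1); best=920 via (C,hash)
  {CE}: card=1800; try (C,hash)→960, (E,merge)→1440, (C,merge)→1500, (E,hash)→1800, (E,nl)→7260, (C,nl)→7320; best=960 via (C,hash)
  {BCD}: card=22500; try (B,hash)→2870, (D,hash)→6320, (B,merge)→6320, (B,nl_idx)→26670, (D,merge)→41270, (B,nl)→46020 …(+1); best=2870 via (B,hash)
  {ACD}: card=9000; try (A,hash)→2870, (D,hash)→4520, (A,merge)→6320, (A,nl_idx)→13170, (D,merge)→16670, (A,nl)→46020 …(+1); best=2870 via (A,hash)
  {CDE}: card=13500; try (E,hash)→3150, (D,hash)→5160, (E,merge)→6480, (D,merge)→23910, (E,nl)→55020, (D,nl)→270960; best=3150 via (E,hash)
  {ABC}: card=60000; try (B,hash)→3520, (A,hash)→5320, (B,merge)→16120, (A,merge)→40720, (B,nl_idx)→69320, (A,nl_idx)→81920 …(+2); best=3520 via (B,hash)
  {BCE}: card=90000; try (B,hash)→4160, (E,hash)→5600, (B,merge)→23360, (E,merge)→40880, (B,nl_idx)→103560, (B,nl)→180960 …(+1); best=4160 via (B,hash)
  {ACE}: card=36000; try (E,hash)→3800, (A,hash)→4160, (E,merge)→16280, (A,merge)→23360, (A,nl_idx)→49560, (E,nl)→144920 …(+1); best=3800 via (E,hash)
  {ABCD}: card=450000; try (B,hash)→13270, (A,hash)→26770, (D,hash)→65920, (B,merge)→138670, (A,merge)→363670, (B,nl_idx)→515870 …(+5); best=13270 via (B,hash)
  {BCDE}: card=675000; try (B,hash)→18050, (E,hash)→27050, (D,hash)→96560, (B,merge)→206450, (E,merge)→363830, (B,nl_idx)→772650 …(+4); best=18050 via (B,hash)
  {ACDE}: card=270000; try (E,hash)→13550, (A,hash)→18050, (D,hash)→42200, (E,merge)→138830, (A,merge)→206450, (A,nl_idx)→367650 …(+4); best=13550 via (E,hash)
  {ABCE}: card=1800000; try (B,hash)→41200, (E,hash)→65200, (A,hash)→95560, (B,merge)→616600, (E,merge)→1024480, (A,merge)→1624960 …(+5); best=41200 via (B,hash)
  {ABCDE}: card=13500000; try (B,hash)→284950, (E,hash)→464950, (A,hash)→694450, (D,hash)→1843600, (B,merge)→5414350, (E,merge)→9014230 …(+8); best=284950 via (B,hash)

cost=284950; order=D,C,A,E,B; methods=hash,hash,hash,hash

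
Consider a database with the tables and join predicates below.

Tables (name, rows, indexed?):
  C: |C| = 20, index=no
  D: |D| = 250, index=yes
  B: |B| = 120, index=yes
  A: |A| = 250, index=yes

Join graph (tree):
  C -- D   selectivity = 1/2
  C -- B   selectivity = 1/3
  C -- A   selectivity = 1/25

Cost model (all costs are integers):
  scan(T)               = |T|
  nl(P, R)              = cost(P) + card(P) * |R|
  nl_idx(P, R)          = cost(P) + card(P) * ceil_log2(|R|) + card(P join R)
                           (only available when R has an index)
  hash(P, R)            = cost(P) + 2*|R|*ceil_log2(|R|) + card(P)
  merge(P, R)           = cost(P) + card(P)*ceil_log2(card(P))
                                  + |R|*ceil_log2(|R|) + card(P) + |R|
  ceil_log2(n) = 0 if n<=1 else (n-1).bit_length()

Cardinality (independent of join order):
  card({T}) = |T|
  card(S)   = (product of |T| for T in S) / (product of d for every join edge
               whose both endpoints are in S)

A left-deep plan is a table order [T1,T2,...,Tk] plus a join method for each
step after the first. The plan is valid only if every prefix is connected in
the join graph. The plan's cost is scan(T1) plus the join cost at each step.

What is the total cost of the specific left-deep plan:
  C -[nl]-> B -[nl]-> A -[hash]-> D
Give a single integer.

step 1: scan C: cost=20, card=20
step 2: join B via nl
    card(P join B) = 20*120/(3) = 800
    cost = 20 + 20*120 = 2420
step 3: join A via nl
    card(P join A) = 800*250/(25) = 8000
    cost = 2420 + 800*250 = 202420
step 4: join D via hash
    card(P join D) = 8000*250/(2) = 1000000
    cost = 202420 + 2*250*8 + 8000 = 214420

214420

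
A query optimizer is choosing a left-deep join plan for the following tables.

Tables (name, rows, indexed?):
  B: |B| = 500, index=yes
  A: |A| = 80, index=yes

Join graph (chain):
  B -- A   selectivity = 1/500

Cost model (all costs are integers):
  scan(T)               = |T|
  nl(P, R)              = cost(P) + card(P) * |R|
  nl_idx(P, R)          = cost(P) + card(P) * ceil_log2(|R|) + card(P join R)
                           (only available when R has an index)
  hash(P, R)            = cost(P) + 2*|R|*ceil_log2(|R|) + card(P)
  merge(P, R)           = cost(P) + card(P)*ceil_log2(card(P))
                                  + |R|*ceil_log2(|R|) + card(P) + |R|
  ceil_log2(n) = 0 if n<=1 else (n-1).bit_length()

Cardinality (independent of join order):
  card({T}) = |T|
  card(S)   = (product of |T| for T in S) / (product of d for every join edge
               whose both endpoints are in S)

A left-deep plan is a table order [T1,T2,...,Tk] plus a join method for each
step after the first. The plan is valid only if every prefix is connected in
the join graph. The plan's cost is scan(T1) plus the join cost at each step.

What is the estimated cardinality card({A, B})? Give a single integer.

Tables in S: A(80), B(500)
Edges inside S: B-A(d=500)
numerator = 80 * 500 = 40000
denominator = 500 = 500
card(S) = 40000 / 500 = 80

80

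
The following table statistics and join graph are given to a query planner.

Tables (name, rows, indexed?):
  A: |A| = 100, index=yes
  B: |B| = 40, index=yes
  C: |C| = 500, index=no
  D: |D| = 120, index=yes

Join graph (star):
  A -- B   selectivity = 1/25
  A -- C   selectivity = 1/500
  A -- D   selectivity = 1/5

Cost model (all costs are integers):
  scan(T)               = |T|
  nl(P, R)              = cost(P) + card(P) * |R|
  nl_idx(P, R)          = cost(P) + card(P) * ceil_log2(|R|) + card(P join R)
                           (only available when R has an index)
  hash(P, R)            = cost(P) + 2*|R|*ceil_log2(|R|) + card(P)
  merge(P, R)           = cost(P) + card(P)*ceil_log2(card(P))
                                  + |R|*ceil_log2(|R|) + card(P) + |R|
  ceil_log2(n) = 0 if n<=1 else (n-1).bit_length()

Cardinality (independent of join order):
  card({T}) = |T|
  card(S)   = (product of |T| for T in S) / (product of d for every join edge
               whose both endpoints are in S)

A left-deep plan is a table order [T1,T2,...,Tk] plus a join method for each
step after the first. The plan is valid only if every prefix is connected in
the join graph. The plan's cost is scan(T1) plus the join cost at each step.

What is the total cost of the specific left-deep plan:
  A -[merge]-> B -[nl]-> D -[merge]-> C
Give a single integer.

75300

step 1: scan A: cost=100, card=100
step 2: join B via merge
    card(P join B) = 100*40/(25) = 160
    cost = 100 + 100*7 + 40*6 + 100 + 40 = 1180
step 3: join D via nl
    card(P join D) = 160*120/(5) = 3840
    cost = 1180 + 160*120 = 20380
step 4: join C via merge
    card(P join C) = 3840*500/(500) = 3840
    cost = 20380 + 3840*12 + 500*9 + 3840 + 500 = 75300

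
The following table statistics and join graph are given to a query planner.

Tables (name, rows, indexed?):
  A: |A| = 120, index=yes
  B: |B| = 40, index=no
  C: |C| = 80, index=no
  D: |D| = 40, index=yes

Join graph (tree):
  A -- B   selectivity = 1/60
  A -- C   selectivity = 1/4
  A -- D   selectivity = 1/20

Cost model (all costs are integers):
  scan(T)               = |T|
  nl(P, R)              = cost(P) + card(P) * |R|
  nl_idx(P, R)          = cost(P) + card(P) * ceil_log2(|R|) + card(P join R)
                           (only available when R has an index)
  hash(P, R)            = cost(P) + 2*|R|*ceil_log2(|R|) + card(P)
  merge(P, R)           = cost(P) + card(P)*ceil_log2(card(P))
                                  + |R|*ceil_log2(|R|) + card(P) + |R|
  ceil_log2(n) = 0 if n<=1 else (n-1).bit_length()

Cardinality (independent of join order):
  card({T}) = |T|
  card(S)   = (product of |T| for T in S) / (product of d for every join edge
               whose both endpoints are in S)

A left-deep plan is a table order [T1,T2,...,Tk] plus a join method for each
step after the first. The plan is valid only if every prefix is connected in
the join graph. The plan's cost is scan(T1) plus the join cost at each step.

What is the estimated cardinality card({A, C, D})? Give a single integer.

Tables in S: A(120), C(80), D(40)
Edges inside S: A-C(d=4), A-D(d=20)
numerator = 120 * 80 * 40 = 384000
denominator = 4 * 20 = 80
card(S) = 384000 / 80 = 4800

4800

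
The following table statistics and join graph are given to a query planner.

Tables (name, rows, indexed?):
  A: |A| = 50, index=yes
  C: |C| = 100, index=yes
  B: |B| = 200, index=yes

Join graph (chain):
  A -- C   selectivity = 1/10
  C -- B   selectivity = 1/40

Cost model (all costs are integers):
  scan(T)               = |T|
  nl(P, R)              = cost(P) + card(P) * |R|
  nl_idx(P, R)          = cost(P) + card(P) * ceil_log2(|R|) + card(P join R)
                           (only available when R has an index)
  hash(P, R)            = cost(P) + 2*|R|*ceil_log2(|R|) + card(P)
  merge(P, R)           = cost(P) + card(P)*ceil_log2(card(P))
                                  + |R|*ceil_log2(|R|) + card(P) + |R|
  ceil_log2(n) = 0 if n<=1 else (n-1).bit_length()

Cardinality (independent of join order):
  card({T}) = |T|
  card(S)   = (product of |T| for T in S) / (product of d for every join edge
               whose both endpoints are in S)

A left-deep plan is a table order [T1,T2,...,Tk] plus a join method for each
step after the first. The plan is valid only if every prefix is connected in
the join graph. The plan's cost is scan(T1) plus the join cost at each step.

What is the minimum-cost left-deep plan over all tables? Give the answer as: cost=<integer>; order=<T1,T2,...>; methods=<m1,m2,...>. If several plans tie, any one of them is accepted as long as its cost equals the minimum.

cost=2500; order=C,B,A; methods=nl_idx,hash

Selinger DP (subsets sized 1..n):
  {A}: scan cost=50, card=50
  {C}: scan cost=100, card=100
  {B}: scan cost=200, card=200
  {AC}: card=500; try (A,hash)→800, (C,nl_idx)→900, (C,merge)→1200, (A,nl_idx)→1200, (A,merge)→1250, (C,hash)→1500 …(+2); best=800 via (A,hash)
  {BC}: card=500; try (B,nl_idx)→1400, (C,hash)→1800, (C,nl_idx)→2100, (B,merge)→2700, (C,merge)→2800, (B,hash)→3400 …(+2); best=1400 via (B,nl_idx)
  {ABC}: card=2500; try (A,hash)→2500, (B,hash)→4500, (A,merge)→6750, (A,nl_idx)→6900, (B,nl_idx)→7300, (B,merge)→7600 …(+2); best=2500 via (A,hash)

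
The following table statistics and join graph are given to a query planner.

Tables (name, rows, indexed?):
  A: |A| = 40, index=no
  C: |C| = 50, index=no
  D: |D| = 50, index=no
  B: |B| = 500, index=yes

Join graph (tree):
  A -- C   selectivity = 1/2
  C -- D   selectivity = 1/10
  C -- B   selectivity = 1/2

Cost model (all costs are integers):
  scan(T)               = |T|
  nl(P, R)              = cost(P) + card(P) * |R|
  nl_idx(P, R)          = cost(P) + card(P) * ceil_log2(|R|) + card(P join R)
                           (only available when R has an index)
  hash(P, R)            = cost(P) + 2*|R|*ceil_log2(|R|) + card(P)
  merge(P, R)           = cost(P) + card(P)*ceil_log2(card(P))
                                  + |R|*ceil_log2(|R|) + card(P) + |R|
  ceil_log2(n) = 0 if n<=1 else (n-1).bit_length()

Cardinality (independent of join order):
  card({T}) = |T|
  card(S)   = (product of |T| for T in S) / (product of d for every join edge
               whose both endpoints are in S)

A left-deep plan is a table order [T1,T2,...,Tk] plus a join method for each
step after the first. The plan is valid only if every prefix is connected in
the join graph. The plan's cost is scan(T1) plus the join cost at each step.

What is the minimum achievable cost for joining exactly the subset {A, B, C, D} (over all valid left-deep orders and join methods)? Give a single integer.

15430

Selinger DP over subsets of {A,B,C,D}:
  {A}: scan cost=40, card=40
  {C}: scan cost=50, card=50
  {D}: scan cost=50, card=50
  {B}: scan cost=500, card=500
  {AC}: card=1000; try (A,hash)→580, (C,merge)→670, (C,hash)→680, (A,merge)→680, (C,nl)→2040, (A,nl)→2050; best=580 via (A,hash)
  {CD}: card=250; try (D,hash)→700, (C,hash)→700, (D,merge)→750, (C,merge)→750, (D,nl)→2550, (C,nl)→2550; best=700 via (D,hash)
  {BC}: card=12500; try (C,hash)→1600, (B,merge)→5400, (C,merge)→5850, (B,hash)→9100, (B,nl_idx)→13000, (B,nl)→25050 …(+1); best=1600 via (C,hash)
  {ACD}: card=5000; try (A,hash)→1430, (D,hash)→2180, (A,merge)→3230, (A,nl)→10700, (D,merge)→11930, (D,nl)→50580; best=1430 via (A,hash)
  {ABC}: card=250000; try (B,hash)→10580, (A,hash)→14580, (B,merge)→16580, (A,merge)→189380, (B,nl_idx)→259580, (B,nl)→500580 …(+1); best=10580 via (B,hash)
  {BCD}: card=62500; try (B,merge)→7950, (B,hash)→9950, (D,hash)→14700, (B,nl_idx)→65450, (B,nl)→125700, (D,merge)→189450 …(+1); best=7950 via (B,merge)
  {ABCD}: card=1250000; try (B,hash)→15430, (A,hash)→70930, (B,merge)→76430, (D,hash)→261180, (A,merge)→1070730, (B,nl_idx)→1296430 …(+4); best=15430 via (B,hash)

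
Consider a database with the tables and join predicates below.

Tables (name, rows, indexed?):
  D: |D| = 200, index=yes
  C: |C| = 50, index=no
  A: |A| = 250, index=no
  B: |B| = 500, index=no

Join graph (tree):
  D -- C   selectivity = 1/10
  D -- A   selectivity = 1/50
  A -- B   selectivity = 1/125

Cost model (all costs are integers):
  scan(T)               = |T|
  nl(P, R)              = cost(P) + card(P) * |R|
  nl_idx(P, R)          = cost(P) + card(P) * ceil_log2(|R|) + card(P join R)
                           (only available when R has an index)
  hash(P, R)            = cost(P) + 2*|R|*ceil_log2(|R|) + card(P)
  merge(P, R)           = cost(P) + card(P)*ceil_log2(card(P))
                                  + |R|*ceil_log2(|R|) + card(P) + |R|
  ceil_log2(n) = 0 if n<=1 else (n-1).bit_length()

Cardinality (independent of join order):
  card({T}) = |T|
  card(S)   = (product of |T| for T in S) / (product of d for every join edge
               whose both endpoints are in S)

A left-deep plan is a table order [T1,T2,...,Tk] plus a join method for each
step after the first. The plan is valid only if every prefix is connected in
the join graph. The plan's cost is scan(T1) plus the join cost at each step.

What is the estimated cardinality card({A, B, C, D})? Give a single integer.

20000

Tables in S: A(250), B(500), C(50), D(200)
Edges inside S: D-C(d=10), D-A(d=50), A-B(d=125)
numerator = 250 * 500 * 50 * 200 = 1250000000
denominator = 10 * 50 * 125 = 62500
card(S) = 1250000000 / 62500 = 20000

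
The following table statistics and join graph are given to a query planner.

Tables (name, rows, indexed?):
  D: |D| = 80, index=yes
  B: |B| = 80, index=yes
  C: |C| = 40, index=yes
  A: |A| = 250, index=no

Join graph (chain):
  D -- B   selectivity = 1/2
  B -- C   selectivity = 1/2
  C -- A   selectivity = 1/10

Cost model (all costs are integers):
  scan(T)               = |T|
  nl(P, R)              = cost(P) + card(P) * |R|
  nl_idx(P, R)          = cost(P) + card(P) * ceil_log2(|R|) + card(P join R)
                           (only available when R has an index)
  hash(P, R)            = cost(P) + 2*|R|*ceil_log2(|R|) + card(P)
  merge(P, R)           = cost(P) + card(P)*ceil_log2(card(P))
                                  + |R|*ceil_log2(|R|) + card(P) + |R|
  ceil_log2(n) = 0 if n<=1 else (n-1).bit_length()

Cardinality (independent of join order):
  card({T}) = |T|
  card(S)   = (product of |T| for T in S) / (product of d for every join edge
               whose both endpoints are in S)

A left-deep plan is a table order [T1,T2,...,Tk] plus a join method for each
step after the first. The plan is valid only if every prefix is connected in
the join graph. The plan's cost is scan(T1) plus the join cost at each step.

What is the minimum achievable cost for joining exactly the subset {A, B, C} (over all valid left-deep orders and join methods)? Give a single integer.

Selinger DP over subsets of {A,B,C}:
  {B}: scan cost=80, card=80
  {C}: scan cost=40, card=40
  {A}: scan cost=250, card=250
  {BC}: card=1600; try (C,hash)→640, (B,merge)→960, (C,merge)→1000, (B,hash)→1200, (B,nl_idx)→1920, (C,nl_idx)→2160 …(+2); best=640 via (C,hash)
  {AC}: card=1000; try (C,hash)→980, (A,merge)→2570, (C,nl_idx)→2750, (C,merge)→2780, (A,hash)→4080, (A,nl)→10040 …(+1); best=980 via (C,hash)
  {ABC}: card=40000; try (B,hash)→3100, (A,hash)→6240, (B,merge)→12620, (A,merge)→22090, (B,nl_idx)→47980, (B,nl)→80980 …(+1); best=3100 via (B,hash)

3100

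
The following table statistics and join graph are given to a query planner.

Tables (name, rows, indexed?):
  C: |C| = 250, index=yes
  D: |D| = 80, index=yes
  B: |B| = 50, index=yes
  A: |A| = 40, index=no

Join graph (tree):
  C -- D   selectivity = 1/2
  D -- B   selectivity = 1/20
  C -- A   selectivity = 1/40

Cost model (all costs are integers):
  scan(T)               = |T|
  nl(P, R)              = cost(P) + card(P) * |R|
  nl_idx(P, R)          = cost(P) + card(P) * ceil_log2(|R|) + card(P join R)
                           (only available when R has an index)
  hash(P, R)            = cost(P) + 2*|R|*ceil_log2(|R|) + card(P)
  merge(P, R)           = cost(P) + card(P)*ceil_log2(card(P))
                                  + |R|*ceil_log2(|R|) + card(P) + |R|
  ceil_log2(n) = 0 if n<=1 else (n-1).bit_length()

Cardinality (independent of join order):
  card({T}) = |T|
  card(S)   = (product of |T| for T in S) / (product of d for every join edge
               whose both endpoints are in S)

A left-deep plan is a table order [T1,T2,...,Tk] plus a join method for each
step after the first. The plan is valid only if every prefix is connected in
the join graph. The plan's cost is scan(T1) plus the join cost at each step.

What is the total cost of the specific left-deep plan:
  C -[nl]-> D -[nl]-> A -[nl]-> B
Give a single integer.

step 1: scan C: cost=250, card=250
step 2: join D via nl
    card(P join D) = 250*80/(2) = 10000
    cost = 250 + 250*80 = 20250
step 3: join A via nl
    card(P join A) = 10000*40/(40) = 10000
    cost = 20250 + 10000*40 = 420250
step 4: join B via nl
    card(P join B) = 10000*50/(20) = 25000
    cost = 420250 + 10000*50 = 920250

920250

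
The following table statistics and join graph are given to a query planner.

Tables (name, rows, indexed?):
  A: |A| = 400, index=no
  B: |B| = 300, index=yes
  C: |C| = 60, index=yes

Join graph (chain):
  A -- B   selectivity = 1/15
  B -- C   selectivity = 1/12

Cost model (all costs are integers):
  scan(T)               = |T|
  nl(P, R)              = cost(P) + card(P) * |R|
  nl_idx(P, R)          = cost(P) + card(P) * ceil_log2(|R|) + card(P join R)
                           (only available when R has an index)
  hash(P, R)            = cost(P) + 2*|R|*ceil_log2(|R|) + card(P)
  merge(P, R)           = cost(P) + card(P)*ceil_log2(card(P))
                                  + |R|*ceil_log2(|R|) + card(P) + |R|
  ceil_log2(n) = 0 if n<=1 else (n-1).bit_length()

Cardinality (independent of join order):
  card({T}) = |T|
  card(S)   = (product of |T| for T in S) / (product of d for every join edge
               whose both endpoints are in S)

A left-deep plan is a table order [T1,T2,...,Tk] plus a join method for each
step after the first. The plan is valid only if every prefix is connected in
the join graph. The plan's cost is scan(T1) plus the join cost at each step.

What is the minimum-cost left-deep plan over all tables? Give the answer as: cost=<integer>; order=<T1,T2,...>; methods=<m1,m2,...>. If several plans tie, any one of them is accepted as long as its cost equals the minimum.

Selinger DP (subsets sized 1..n):
  {A}: scan cost=400, card=400
  {B}: scan cost=300, card=300
  {C}: scan cost=60, card=60
  {AB}: card=8000; try (B,hash)→6200, (A,merge)→7300, (B,merge)→7400, (A,hash)→7800, (B,nl_idx)→12000, (A,nl)→120300 …(+1); best=6200 via (B,hash)
  {BC}: card=1500; try (C,hash)→1320, (B,nl_idx)→2100, (B,merge)→3480, (C,nl_idx)→3600, (C,merge)→3720, (B,hash)→5520 …(+2); best=1320 via (C,hash)
  {ABC}: card=40000; try (A,hash)→10020, (C,hash)→14920, (A,merge)→23320, (C,nl_idx)→94200, (C,merge)→118620, (C,nl)→486200 …(+1); best=10020 via (A,hash)

cost=10020; order=B,C,A; methods=hash,hash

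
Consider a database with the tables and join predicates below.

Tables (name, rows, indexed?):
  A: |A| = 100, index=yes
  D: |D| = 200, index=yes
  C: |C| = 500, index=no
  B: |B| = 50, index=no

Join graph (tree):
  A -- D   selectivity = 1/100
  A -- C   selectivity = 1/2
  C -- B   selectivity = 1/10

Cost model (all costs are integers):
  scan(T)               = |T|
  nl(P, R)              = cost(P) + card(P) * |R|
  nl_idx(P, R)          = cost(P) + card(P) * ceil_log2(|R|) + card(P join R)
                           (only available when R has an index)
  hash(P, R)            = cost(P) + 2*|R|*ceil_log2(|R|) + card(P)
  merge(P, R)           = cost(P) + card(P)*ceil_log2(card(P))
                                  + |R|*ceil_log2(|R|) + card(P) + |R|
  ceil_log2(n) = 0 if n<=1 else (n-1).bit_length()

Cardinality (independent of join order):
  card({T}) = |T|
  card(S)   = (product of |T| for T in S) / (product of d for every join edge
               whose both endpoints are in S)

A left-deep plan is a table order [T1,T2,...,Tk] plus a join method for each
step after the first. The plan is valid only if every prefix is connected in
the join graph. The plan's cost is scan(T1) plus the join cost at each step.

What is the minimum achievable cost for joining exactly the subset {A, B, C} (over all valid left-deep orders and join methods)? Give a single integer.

5500

Selinger DP over subsets of {A,B,C}:
  {A}: scan cost=100, card=100
  {C}: scan cost=500, card=500
  {B}: scan cost=50, card=50
  {AC}: card=25000; try (A,hash)→2400, (C,merge)→5900, (A,merge)→6300, (C,hash)→9200, (A,nl_idx)→29000, (C,nl)→50100 …(+1); best=2400 via (A,hash)
  {BC}: card=2500; try (B,hash)→1600, (C,merge)→5400, (B,merge)→5850, (C,hash)→9100, (C,nl)→25050, (B,nl)→25500; best=1600 via (B,hash)
  {ABC}: card=125000; try (A,hash)→5500, (B,hash)→28000, (A,merge)→34900, (A,nl_idx)→144100, (A,nl)→251600, (B,merge)→402750 …(+1); best=5500 via (A,hash)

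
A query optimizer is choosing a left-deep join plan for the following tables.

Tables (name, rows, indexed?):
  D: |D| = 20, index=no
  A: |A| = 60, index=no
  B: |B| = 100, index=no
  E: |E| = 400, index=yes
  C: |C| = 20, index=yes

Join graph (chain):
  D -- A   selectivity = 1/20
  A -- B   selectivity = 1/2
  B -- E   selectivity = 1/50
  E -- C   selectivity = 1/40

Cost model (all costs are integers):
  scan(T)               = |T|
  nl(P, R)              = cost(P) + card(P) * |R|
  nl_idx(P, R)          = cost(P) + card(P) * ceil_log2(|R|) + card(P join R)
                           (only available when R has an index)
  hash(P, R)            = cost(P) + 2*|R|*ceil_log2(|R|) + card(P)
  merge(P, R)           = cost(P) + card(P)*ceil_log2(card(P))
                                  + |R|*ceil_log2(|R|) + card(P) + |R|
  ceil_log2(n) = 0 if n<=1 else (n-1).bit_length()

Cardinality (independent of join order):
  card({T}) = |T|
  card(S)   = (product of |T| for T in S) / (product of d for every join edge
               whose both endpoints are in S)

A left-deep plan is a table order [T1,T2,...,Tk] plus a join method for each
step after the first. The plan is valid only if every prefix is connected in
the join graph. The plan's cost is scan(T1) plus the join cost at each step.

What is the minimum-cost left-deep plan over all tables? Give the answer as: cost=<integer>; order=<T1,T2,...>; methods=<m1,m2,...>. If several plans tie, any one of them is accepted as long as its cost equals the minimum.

cost=15320; order=C,E,B,A,D; methods=nl_idx,hash,hash,hash

Selinger DP (subsets sized 1..n):
  {D}: scan cost=20, card=20
  {A}: scan cost=60, card=60
  {B}: scan cost=100, card=100
  {E}: scan cost=400, card=400
  {C}: scan cost=20, card=20
  {AD}: card=60; try (D,hash)→320, (A,merge)→560, (D,merge)→600, (A,hash)→760, (A,nl)→1220, (D,nl)→1260; best=320 via (D,hash)
  {AB}: card=3000; try (A,hash)→920, (B,merge)→1280, (A,merge)→1320, (B,hash)→1520, (B,nl)→6060, (A,nl)→6100; best=920 via (A,hash)
  {BE}: card=800; try (E,nl_idx)→1800, (B,hash)→2200, (E,merge)→4900, (B,merge)→5200, (E,hash)→7400, (E,nl)→40100 …(+1); best=1800 via (E,nl_idx)
  {CE}: card=200; try (E,nl_idx)→400, (C,hash)→1000, (C,nl_idx)→2600, (E,merge)→4140, (C,merge)→4520, (E,hash)→7240 …(+2); best=400 via (E,nl_idx)
  {ABD}: card=3000; try (B,merge)→1540, (B,hash)→1780, (D,hash)→4120, (B,nl)→6320, (D,merge)→40040, (D,nl)→60920; best=1540 via (B,merge)
  {ABE}: card=24000; try (A,hash)→3320, (A,merge)→11020, (E,hash)→11120, (E,merge)→43920, (A,nl)→49800, (E,nl_idx)→51920 …(+1); best=3320 via (A,hash)
  {BCE}: card=400; try (B,hash)→2000, (C,hash)→2800, (B,merge)→3000, (C,nl_idx)→6200, (C,merge)→10720, (C,nl)→17800 …(+1); best=2000 via (B,hash)
  {ABDE}: card=24000; try (E,hash)→11740, (D,hash)→27520, (E,merge)→44540, (E,nl_idx)→52540, (D,merge)→387440, (D,nl)→483320 …(+1); best=11740 via (E,hash)
  {ABCE}: card=12000; try (A,hash)→3120, (A,merge)→6420, (A,nl)→26000, (C,hash)→27520, (C,nl_idx)→135320, (C,merge)→387440 …(+1); best=3120 via (A,hash)
  {ABCDE}: card=12000; try (D,hash)→15320, (C,hash)→35940, (C,nl_idx)→143740, (D,merge)→183240, (D,nl)→243120, (C,merge)→395860 …(+1); best=15320 via (D,hash)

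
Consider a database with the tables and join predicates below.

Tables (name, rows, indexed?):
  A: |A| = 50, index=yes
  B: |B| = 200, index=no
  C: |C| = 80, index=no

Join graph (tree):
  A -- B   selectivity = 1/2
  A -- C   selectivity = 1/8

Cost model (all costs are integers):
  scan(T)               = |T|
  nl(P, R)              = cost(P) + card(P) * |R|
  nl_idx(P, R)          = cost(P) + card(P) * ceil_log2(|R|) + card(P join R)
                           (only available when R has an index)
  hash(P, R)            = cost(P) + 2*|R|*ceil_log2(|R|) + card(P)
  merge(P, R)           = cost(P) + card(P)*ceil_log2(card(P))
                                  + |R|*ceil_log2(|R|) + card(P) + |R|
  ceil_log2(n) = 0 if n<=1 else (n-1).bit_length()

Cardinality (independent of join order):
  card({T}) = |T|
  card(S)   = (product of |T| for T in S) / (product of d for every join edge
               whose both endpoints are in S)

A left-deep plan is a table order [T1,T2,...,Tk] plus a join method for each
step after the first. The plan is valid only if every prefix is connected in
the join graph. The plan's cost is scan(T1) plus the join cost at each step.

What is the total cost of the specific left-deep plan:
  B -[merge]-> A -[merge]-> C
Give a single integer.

72990

step 1: scan B: cost=200, card=200
step 2: join A via merge
    card(P join A) = 200*50/(2) = 5000
    cost = 200 + 200*8 + 50*6 + 200 + 50 = 2350
step 3: join C via merge
    card(P join C) = 5000*80/(8) = 50000
    cost = 2350 + 5000*13 + 80*7 + 5000 + 80 = 72990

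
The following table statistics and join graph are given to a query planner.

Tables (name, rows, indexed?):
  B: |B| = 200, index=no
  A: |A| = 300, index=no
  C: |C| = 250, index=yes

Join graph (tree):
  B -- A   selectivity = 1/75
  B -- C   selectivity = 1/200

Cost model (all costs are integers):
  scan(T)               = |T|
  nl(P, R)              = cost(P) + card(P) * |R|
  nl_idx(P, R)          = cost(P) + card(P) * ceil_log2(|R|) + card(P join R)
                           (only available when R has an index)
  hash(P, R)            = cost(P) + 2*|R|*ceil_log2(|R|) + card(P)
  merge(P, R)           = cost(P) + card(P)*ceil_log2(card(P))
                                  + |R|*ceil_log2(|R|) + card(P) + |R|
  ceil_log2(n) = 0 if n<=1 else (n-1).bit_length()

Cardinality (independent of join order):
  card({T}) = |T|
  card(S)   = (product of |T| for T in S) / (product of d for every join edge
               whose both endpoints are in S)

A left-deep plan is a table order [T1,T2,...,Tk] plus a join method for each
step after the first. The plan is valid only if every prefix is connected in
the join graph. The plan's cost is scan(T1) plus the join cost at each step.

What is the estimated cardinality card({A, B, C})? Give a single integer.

Tables in S: A(300), B(200), C(250)
Edges inside S: B-A(d=75), B-C(d=200)
numerator = 300 * 200 * 250 = 15000000
denominator = 75 * 200 = 15000
card(S) = 15000000 / 15000 = 1000

1000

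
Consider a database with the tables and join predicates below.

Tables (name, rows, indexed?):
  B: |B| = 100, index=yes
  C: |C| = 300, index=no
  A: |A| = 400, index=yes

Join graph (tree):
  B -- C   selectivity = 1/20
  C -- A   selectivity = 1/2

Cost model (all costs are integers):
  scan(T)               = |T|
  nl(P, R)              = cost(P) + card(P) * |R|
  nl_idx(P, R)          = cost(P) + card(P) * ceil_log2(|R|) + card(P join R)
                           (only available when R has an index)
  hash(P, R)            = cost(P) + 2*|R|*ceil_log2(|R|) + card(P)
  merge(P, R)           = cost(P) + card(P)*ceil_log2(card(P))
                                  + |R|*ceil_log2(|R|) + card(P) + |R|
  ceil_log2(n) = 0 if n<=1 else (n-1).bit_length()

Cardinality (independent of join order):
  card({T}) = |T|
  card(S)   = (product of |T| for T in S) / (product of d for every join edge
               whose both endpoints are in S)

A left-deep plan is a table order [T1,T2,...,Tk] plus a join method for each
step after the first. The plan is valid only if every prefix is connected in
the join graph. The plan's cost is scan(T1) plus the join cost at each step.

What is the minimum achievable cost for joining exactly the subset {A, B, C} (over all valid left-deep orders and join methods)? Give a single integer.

10700

Selinger DP over subsets of {A,B,C}:
  {B}: scan cost=100, card=100
  {C}: scan cost=300, card=300
  {A}: scan cost=400, card=400
  {BC}: card=1500; try (B,hash)→2000, (C,merge)→3900, (B,nl_idx)→3900, (B,merge)→4100, (C,hash)→5600, (C,nl)→30100 …(+1); best=2000 via (B,hash)
  {AC}: card=60000; try (C,hash)→6200, (A,merge)→7300, (C,merge)→7400, (A,hash)→7800, (A,nl_idx)→63000, (A,nl)→120300 …(+1); best=6200 via (C,hash)
  {ABC}: card=300000; try (A,hash)→10700, (A,merge)→24000, (B,hash)→67600, (A,nl_idx)→315500, (A,nl)→602000, (B,nl_idx)→726200 …(+2); best=10700 via (A,hash)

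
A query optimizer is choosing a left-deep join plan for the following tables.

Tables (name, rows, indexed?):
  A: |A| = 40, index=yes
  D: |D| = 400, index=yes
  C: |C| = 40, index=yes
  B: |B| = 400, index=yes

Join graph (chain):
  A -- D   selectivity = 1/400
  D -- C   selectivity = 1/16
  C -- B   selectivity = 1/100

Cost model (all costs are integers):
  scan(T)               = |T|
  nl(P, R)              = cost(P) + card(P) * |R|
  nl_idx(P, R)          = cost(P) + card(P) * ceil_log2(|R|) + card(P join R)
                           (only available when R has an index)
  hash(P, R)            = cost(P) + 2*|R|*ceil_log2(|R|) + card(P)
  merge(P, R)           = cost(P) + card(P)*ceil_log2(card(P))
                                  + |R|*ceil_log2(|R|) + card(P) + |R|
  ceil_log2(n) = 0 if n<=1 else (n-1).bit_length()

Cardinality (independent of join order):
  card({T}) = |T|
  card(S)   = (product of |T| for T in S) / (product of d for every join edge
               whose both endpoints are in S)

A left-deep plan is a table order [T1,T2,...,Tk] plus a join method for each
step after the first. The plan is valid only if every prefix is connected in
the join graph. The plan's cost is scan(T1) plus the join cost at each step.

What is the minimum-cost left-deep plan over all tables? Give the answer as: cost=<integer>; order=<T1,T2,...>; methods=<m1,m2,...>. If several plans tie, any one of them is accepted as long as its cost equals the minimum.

cost=2080; order=A,D,C,B; methods=nl_idx,nl_idx,nl_idx

Selinger DP (subsets sized 1..n):
  {A}: scan cost=40, card=40
  {D}: scan cost=400, card=400
  {C}: scan cost=40, card=40
  {B}: scan cost=400, card=400
  {AD}: card=40; try (D,nl_idx)→440, (A,hash)→1280, (A,nl_idx)→2840, (D,merge)→4320, (A,merge)→4680, (D,hash)→7280 …(+2); best=440 via (D,nl_idx)
  {CD}: card=1000; try (C,hash)→1280, (D,nl_idx)→1400, (C,nl_idx)→3800, (D,merge)→4320, (C,merge)→4680, (D,hash)→7280 …(+2); best=1280 via (C,hash)
  {BC}: card=160; try (B,nl_idx)→560, (C,hash)→1280, (C,nl_idx)→2960, (B,merge)→4320, (C,merge)→4680, (B,hash)→7280 …(+2); best=560 via (B,nl_idx)
  {ACD}: card=100; try (C,nl_idx)→780, (C,hash)→960, (C,merge)→1000, (C,nl)→2040, (A,hash)→2760, (A,nl_idx)→7380 …(+2); best=780 via (C,nl_idx)
  {BCD}: card=4000; try (D,merge)→6000, (D,nl_idx)→6000, (D,hash)→7920, (B,hash)→9480, (B,nl_idx)→14280, (B,merge)→16280 …(+2); best=6000 via (D,merge)
  {ABCD}: card=400; try (B,nl_idx)→2080, (B,merge)→5580, (B,hash)→8080, (A,hash)→10480, (A,nl_idx)→30400, (B,nl)→40780 …(+2); best=2080 via (B,nl_idx)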